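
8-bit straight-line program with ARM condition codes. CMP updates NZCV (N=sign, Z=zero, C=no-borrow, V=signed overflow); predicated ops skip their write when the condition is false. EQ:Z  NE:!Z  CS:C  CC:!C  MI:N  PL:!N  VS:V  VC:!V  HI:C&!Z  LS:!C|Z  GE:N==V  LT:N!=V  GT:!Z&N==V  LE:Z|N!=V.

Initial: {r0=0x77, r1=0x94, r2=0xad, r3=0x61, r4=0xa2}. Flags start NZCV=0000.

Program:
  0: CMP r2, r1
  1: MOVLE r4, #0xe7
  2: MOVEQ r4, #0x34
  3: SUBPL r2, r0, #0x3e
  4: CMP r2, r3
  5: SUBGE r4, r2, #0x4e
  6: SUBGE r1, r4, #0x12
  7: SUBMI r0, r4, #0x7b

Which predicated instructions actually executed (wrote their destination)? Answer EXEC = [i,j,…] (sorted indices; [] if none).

EXEC = [3,7]

[0] flags=0010 → (cmp)
[1] flags=0010 LE?F → skip
[2] flags=0010 EQ?F → skip
[3] flags=0010 PL?T → r2=0x39
[4] flags=1000 → (cmp)
[5] flags=1000 GE?F → skip
[6] flags=1000 GE?F → skip
[7] flags=1000 MI?T → r0=0x27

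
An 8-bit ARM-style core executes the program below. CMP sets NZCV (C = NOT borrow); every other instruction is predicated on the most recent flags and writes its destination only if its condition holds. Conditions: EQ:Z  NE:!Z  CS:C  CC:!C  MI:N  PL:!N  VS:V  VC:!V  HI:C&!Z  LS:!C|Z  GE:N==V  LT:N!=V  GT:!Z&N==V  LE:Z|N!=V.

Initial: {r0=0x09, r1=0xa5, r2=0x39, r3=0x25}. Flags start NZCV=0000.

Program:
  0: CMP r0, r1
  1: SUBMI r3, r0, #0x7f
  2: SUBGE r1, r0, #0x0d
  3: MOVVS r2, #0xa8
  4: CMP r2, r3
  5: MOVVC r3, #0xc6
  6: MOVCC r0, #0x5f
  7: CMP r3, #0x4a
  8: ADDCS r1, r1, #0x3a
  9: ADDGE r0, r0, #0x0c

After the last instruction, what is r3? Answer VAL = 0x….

[0] flags=0000 → (cmp)
[1] flags=0000 MI?F → skip
[2] flags=0000 GE?T → r1=0xfc
[3] flags=0000 VS?F → skip
[4] flags=0010 → (cmp)
[5] flags=0010 VC?T → r3=0xc6
[6] flags=0010 CC?F → skip
[7] flags=0011 → (cmp)
[8] flags=0011 CS?T → r1=0x36
[9] flags=0011 GE?F → skip

VAL = 0xc6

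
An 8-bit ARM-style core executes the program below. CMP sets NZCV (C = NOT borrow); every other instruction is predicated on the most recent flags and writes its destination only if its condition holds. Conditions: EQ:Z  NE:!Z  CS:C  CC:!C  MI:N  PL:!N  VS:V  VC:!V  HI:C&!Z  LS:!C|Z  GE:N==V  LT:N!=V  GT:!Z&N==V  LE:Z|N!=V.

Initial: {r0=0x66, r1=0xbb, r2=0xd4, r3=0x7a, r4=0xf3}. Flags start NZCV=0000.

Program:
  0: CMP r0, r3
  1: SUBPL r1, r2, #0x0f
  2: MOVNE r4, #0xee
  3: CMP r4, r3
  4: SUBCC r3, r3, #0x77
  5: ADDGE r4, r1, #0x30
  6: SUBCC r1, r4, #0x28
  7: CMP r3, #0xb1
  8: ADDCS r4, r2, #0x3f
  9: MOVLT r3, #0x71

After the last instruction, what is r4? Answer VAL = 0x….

0: ✓ CMP  NZCV=1000
1: · SUBPL
2: ✓ MOVNE  r4←0xee
3: ✓ CMP  NZCV=0011
4: · SUBCC
5: · ADDGE
6: · SUBCC
7: ✓ CMP  NZCV=1001
8: · ADDCS
9: · MOVLT

VAL = 0xee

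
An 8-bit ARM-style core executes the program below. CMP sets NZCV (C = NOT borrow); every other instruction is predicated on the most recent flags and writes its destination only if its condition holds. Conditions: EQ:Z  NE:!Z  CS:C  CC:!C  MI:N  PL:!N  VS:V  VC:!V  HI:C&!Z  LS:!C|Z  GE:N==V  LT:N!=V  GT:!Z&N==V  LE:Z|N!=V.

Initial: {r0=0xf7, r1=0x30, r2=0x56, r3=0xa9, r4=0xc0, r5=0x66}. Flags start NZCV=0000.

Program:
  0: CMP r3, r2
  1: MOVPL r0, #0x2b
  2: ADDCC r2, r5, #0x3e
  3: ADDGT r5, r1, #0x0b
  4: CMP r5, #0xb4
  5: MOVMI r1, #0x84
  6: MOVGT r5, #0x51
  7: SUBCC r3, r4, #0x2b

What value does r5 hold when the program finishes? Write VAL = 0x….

VAL = 0x51

0: ✓ CMP  NZCV=0011
1: ✓ MOVPL  r0←0x2b
2: · ADDCC
3: · ADDGT
4: ✓ CMP  NZCV=1001
5: ✓ MOVMI  r1←0x84
6: ✓ MOVGT  r5←0x51
7: ✓ SUBCC  r3←0x95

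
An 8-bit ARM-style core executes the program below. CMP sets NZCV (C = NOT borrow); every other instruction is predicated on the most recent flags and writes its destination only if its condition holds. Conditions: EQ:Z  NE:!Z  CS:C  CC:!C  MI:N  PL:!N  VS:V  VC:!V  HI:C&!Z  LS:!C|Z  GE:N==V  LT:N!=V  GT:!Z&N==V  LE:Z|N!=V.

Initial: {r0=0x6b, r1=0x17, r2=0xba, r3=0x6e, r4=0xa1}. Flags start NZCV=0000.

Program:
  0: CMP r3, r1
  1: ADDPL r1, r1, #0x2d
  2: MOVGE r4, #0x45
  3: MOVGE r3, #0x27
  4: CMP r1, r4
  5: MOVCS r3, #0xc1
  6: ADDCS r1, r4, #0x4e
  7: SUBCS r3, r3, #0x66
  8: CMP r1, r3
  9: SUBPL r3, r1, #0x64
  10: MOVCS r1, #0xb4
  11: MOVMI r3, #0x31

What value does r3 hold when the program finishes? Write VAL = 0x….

VAL = 0xe0

0: ✓ CMP  NZCV=0010
1: ✓ ADDPL  r1←0x44
2: ✓ MOVGE  r4←0x45
3: ✓ MOVGE  r3←0x27
4: ✓ CMP  NZCV=1000
5: · MOVCS
6: · ADDCS
7: · SUBCS
8: ✓ CMP  NZCV=0010
9: ✓ SUBPL  r3←0xe0
10: ✓ MOVCS  r1←0xb4
11: · MOVMI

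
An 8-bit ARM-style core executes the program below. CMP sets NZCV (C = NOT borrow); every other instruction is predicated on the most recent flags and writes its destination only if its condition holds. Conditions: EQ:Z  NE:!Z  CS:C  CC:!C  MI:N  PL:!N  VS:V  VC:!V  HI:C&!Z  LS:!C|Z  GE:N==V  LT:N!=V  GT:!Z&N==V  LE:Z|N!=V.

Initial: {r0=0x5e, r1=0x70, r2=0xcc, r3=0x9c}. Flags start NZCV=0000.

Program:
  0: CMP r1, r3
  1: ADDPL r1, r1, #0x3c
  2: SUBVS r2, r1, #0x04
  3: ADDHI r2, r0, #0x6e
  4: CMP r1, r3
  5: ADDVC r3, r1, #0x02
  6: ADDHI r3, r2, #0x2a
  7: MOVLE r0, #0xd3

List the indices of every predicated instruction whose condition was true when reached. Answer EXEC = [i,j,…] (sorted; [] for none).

EXEC = [2]

0: ✓ CMP  NZCV=1001
1: · ADDPL
2: ✓ SUBVS  r2←0x6c
3: · ADDHI
4: ✓ CMP  NZCV=1001
5: · ADDVC
6: · ADDHI
7: · MOVLE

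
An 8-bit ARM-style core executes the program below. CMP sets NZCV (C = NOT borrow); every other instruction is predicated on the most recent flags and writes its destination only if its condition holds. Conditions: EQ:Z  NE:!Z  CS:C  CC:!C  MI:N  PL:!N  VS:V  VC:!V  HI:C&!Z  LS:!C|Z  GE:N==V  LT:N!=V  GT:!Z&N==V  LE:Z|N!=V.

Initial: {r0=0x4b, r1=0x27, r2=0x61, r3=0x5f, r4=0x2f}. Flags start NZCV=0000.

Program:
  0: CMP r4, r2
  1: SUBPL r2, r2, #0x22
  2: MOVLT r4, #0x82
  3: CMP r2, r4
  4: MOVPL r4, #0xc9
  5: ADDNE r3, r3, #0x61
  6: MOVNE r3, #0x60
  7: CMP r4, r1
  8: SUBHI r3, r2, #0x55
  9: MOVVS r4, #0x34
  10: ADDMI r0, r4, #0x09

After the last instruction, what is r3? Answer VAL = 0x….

0: ✓ CMP  NZCV=1000
1: · SUBPL
2: ✓ MOVLT  r4←0x82
3: ✓ CMP  NZCV=1001
4: · MOVPL
5: ✓ ADDNE  r3←0xc0
6: ✓ MOVNE  r3←0x60
7: ✓ CMP  NZCV=0011
8: ✓ SUBHI  r3←0x0c
9: ✓ MOVVS  r4←0x34
10: · ADDMI

VAL = 0x0c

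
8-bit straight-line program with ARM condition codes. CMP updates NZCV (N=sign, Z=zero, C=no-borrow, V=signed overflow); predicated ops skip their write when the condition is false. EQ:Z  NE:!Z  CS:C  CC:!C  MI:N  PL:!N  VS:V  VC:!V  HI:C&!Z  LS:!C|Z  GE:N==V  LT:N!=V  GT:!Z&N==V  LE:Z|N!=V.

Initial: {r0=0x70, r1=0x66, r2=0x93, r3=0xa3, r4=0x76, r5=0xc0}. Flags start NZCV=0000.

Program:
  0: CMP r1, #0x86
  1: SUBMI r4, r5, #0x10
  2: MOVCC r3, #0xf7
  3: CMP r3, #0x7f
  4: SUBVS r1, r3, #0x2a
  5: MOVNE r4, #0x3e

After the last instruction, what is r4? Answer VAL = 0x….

VAL = 0x3e

[0] flags=1001 → (cmp)
[1] flags=1001 MI?T → r4=0xb0
[2] flags=1001 CC?T → r3=0xf7
[3] flags=0011 → (cmp)
[4] flags=0011 VS?T → r1=0xcd
[5] flags=0011 NE?T → r4=0x3e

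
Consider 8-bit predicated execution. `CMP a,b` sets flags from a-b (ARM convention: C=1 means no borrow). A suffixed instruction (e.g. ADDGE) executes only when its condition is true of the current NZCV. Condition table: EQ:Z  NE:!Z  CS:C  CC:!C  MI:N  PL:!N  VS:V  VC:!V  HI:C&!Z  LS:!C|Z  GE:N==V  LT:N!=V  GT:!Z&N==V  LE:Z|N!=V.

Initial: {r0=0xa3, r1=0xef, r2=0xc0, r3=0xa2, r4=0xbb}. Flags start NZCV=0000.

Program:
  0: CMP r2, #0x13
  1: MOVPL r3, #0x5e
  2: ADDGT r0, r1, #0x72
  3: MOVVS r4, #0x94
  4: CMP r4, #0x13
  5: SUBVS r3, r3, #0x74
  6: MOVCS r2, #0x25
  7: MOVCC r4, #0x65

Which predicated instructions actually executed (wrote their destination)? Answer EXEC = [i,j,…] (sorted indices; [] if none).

0: ✓ CMP  NZCV=1010
1: · MOVPL
2: · ADDGT
3: · MOVVS
4: ✓ CMP  NZCV=1010
5: · SUBVS
6: ✓ MOVCS  r2←0x25
7: · MOVCC

EXEC = [6]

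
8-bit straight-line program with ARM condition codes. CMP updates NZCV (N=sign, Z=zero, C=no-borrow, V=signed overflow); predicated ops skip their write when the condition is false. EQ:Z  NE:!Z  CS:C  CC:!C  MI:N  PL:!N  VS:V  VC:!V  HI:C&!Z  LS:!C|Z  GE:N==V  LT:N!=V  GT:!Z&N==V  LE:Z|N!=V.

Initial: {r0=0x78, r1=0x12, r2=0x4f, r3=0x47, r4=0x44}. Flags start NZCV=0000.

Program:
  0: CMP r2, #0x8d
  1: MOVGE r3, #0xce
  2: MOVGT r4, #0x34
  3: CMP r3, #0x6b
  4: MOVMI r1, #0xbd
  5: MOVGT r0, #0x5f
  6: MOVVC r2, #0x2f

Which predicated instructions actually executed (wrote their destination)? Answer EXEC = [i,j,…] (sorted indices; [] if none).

0: ✓ CMP  NZCV=1001
1: ✓ MOVGE  r3←0xce
2: ✓ MOVGT  r4←0x34
3: ✓ CMP  NZCV=0011
4: · MOVMI
5: · MOVGT
6: · MOVVC

EXEC = [1,2]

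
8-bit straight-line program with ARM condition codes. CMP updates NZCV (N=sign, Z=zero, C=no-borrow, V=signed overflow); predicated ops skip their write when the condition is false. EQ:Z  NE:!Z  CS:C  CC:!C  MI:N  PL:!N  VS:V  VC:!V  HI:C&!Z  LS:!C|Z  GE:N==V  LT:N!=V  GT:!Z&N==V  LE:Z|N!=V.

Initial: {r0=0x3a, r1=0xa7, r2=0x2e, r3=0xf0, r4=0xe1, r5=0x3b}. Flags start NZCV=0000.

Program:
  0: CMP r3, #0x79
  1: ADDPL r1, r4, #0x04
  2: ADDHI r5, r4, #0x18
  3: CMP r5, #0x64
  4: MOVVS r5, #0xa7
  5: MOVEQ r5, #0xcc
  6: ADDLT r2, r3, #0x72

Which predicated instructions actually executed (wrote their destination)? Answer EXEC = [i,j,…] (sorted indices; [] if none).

0: ✓ CMP  NZCV=0011
1: ✓ ADDPL  r1←0xe5
2: ✓ ADDHI  r5←0xf9
3: ✓ CMP  NZCV=1010
4: · MOVVS
5: · MOVEQ
6: ✓ ADDLT  r2←0x62

EXEC = [1,2,6]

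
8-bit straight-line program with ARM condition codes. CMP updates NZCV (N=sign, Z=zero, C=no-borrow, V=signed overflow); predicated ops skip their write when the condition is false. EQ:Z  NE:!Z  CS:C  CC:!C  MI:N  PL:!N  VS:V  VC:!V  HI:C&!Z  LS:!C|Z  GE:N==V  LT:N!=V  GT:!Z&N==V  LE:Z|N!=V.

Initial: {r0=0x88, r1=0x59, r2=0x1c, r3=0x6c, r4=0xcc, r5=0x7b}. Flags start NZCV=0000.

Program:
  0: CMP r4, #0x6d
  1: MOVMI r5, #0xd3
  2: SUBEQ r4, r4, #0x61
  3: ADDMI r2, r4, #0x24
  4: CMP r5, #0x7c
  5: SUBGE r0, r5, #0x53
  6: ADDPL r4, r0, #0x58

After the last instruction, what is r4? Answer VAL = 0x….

0: ✓ CMP  NZCV=0011
1: · MOVMI
2: · SUBEQ
3: · ADDMI
4: ✓ CMP  NZCV=1000
5: · SUBGE
6: · ADDPL

VAL = 0xcc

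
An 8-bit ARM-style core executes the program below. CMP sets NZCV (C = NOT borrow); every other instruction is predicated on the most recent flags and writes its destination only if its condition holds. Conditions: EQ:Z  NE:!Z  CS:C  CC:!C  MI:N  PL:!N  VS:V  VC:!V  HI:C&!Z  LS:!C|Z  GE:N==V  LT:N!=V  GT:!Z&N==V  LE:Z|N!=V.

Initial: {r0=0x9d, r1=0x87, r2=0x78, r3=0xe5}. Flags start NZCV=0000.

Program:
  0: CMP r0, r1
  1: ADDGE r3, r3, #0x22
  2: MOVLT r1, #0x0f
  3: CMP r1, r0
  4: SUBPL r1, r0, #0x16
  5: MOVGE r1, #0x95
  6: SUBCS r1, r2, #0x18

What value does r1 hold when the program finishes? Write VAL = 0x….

0: ✓ CMP  NZCV=0010
1: ✓ ADDGE  r3←0x07
2: · MOVLT
3: ✓ CMP  NZCV=1000
4: · SUBPL
5: · MOVGE
6: · SUBCS

VAL = 0x87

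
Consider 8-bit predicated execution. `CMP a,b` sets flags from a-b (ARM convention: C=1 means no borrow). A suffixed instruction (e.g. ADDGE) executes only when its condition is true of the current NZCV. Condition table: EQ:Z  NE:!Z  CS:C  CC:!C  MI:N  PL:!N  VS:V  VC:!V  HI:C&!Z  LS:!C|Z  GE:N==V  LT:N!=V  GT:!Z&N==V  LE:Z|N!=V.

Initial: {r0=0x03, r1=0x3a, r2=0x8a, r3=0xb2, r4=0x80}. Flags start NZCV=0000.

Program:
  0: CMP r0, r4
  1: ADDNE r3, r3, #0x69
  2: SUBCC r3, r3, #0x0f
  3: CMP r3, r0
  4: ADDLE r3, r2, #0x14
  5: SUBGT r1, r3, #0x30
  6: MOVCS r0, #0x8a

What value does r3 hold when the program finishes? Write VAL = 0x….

VAL = 0x0c

[0] flags=1001 → (cmp)
[1] flags=1001 NE?T → r3=0x1b
[2] flags=1001 CC?T → r3=0x0c
[3] flags=0010 → (cmp)
[4] flags=0010 LE?F → skip
[5] flags=0010 GT?T → r1=0xdc
[6] flags=0010 CS?T → r0=0x8a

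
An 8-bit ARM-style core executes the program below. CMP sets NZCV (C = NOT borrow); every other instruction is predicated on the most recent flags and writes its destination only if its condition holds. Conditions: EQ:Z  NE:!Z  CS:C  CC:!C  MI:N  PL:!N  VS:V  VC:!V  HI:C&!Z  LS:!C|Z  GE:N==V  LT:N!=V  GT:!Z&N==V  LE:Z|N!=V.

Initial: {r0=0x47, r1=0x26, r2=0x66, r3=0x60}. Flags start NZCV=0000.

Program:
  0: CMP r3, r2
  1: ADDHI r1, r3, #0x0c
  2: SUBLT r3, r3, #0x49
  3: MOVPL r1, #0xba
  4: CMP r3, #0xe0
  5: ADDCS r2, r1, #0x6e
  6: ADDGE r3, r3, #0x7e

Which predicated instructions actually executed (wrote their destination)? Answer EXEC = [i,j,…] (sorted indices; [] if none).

EXEC = [2,6]

[0] flags=1000 → (cmp)
[1] flags=1000 HI?F → skip
[2] flags=1000 LT?T → r3=0x17
[3] flags=1000 PL?F → skip
[4] flags=0000 → (cmp)
[5] flags=0000 CS?F → skip
[6] flags=0000 GE?T → r3=0x95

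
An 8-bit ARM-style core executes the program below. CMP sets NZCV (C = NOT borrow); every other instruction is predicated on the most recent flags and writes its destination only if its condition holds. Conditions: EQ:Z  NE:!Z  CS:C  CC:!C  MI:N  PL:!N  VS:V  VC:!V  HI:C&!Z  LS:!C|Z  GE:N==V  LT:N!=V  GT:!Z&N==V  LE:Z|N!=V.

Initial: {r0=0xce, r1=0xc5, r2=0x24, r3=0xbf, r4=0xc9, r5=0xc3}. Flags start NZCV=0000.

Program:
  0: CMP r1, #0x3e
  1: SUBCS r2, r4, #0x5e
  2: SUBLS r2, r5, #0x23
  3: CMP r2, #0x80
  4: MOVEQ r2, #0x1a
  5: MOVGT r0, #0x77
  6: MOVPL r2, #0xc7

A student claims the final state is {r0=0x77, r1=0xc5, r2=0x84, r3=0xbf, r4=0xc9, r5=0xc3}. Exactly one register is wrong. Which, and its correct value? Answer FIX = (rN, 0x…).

0: ✓ CMP  NZCV=1010
1: ✓ SUBCS  r2←0x6b
2: · SUBLS
3: ✓ CMP  NZCV=1001
4: · MOVEQ
5: ✓ MOVGT  r0←0x77
6: · MOVPL

FIX = (r2, 0x6b)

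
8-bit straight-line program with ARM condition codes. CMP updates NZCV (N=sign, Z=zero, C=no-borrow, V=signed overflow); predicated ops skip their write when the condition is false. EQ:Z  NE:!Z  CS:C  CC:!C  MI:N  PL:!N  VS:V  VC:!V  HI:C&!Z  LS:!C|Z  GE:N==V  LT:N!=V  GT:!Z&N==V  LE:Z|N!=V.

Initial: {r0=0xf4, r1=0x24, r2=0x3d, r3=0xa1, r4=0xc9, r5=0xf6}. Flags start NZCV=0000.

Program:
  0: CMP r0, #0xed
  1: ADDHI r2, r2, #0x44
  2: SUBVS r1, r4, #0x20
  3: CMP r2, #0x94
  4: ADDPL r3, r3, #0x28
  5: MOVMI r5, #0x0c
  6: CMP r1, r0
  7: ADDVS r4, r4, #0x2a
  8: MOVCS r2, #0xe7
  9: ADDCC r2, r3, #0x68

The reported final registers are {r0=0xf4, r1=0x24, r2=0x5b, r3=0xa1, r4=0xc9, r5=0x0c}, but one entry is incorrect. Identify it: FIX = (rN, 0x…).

FIX = (r2, 0x09)

0: ✓ CMP  NZCV=0010
1: ✓ ADDHI  r2←0x81
2: · SUBVS
3: ✓ CMP  NZCV=1000
4: · ADDPL
5: ✓ MOVMI  r5←0x0c
6: ✓ CMP  NZCV=0000
7: · ADDVS
8: · MOVCS
9: ✓ ADDCC  r2←0x09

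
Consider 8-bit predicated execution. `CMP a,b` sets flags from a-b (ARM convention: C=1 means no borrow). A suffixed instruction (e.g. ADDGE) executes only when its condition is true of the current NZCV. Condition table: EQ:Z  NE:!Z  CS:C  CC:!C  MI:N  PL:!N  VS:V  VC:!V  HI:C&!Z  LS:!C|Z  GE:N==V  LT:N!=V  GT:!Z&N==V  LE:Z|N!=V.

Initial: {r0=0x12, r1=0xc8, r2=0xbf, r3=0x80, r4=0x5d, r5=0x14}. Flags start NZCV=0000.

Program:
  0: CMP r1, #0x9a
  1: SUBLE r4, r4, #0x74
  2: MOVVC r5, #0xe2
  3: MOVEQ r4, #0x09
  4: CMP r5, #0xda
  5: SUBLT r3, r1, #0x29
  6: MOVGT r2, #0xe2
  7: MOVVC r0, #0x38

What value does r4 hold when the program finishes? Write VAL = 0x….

[0] flags=0010 → (cmp)
[1] flags=0010 LE?F → skip
[2] flags=0010 VC?T → r5=0xe2
[3] flags=0010 EQ?F → skip
[4] flags=0010 → (cmp)
[5] flags=0010 LT?F → skip
[6] flags=0010 GT?T → r2=0xe2
[7] flags=0010 VC?T → r0=0x38

VAL = 0x5d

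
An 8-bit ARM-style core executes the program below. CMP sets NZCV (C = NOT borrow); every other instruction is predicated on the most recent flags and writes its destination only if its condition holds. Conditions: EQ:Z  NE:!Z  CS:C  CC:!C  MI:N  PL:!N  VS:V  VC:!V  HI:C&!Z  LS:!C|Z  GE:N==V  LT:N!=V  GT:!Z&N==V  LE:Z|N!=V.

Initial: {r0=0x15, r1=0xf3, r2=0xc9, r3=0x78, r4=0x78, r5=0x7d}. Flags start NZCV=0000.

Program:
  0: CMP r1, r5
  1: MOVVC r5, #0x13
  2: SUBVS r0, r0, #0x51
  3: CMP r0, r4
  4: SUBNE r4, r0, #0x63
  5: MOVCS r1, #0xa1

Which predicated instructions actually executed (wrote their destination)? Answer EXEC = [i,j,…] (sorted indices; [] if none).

[0] flags=0011 → (cmp)
[1] flags=0011 VC?F → skip
[2] flags=0011 VS?T → r0=0xc4
[3] flags=0011 → (cmp)
[4] flags=0011 NE?T → r4=0x61
[5] flags=0011 CS?T → r1=0xa1

EXEC = [2,4,5]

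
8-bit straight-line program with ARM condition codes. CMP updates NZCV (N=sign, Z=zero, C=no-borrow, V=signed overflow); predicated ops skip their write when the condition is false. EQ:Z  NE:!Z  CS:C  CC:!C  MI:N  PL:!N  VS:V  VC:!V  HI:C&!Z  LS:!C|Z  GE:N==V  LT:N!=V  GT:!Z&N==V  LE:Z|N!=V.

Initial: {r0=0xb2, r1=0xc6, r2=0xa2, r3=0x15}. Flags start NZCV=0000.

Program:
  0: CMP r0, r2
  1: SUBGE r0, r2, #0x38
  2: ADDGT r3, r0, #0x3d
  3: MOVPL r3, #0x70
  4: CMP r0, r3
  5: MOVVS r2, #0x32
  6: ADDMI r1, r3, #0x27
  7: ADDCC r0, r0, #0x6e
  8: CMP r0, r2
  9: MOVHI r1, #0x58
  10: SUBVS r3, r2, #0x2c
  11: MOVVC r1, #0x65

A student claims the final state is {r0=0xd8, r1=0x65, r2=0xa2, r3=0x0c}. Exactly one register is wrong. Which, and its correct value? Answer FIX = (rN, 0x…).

FIX = (r3, 0x70)

0: ✓ CMP  NZCV=0010
1: ✓ SUBGE  r0←0x6a
2: ✓ ADDGT  r3←0xa7
3: ✓ MOVPL  r3←0x70
4: ✓ CMP  NZCV=1000
5: · MOVVS
6: ✓ ADDMI  r1←0x97
7: ✓ ADDCC  r0←0xd8
8: ✓ CMP  NZCV=0010
9: ✓ MOVHI  r1←0x58
10: · SUBVS
11: ✓ MOVVC  r1←0x65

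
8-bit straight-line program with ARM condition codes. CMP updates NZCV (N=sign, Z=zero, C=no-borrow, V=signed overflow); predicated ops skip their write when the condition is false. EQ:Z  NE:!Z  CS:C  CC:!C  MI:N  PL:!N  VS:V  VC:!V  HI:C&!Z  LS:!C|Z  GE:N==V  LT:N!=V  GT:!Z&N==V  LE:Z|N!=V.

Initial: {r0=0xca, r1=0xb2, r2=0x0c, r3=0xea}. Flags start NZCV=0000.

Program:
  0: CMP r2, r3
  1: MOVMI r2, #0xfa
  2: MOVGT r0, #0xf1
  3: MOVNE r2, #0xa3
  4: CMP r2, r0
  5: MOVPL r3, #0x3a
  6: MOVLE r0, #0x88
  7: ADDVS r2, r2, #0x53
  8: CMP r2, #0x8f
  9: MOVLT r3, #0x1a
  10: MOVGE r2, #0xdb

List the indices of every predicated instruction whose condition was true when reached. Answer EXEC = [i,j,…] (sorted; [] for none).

[0] flags=0000 → (cmp)
[1] flags=0000 MI?F → skip
[2] flags=0000 GT?T → r0=0xf1
[3] flags=0000 NE?T → r2=0xa3
[4] flags=1000 → (cmp)
[5] flags=1000 PL?F → skip
[6] flags=1000 LE?T → r0=0x88
[7] flags=1000 VS?F → skip
[8] flags=0010 → (cmp)
[9] flags=0010 LT?F → skip
[10] flags=0010 GE?T → r2=0xdb

EXEC = [2,3,6,10]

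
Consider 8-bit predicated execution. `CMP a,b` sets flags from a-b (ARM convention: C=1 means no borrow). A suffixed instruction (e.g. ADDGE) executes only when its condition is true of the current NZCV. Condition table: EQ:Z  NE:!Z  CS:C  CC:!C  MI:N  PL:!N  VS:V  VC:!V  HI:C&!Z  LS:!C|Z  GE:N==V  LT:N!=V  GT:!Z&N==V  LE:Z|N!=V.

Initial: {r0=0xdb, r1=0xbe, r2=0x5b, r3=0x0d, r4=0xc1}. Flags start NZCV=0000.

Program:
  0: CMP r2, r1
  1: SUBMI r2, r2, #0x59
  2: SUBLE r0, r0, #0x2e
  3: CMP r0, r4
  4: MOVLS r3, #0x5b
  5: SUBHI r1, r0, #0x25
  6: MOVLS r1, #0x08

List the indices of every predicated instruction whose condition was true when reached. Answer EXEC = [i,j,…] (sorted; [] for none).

EXEC = [1,5]

0: ✓ CMP  NZCV=1001
1: ✓ SUBMI  r2←0x02
2: · SUBLE
3: ✓ CMP  NZCV=0010
4: · MOVLS
5: ✓ SUBHI  r1←0xb6
6: · MOVLS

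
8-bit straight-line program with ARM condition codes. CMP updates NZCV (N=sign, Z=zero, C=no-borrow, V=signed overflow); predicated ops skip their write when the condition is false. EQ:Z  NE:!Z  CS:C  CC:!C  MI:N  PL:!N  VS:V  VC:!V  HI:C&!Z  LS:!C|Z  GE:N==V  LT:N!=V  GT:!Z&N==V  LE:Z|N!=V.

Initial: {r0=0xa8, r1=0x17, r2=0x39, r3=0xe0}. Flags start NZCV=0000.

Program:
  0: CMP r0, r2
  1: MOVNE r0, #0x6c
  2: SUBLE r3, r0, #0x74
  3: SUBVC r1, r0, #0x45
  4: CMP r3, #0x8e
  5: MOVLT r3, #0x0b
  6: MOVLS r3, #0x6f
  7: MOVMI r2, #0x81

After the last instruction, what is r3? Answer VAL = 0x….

[0] flags=0011 → (cmp)
[1] flags=0011 NE?T → r0=0x6c
[2] flags=0011 LE?T → r3=0xf8
[3] flags=0011 VC?F → skip
[4] flags=0010 → (cmp)
[5] flags=0010 LT?F → skip
[6] flags=0010 LS?F → skip
[7] flags=0010 MI?F → skip

VAL = 0xf8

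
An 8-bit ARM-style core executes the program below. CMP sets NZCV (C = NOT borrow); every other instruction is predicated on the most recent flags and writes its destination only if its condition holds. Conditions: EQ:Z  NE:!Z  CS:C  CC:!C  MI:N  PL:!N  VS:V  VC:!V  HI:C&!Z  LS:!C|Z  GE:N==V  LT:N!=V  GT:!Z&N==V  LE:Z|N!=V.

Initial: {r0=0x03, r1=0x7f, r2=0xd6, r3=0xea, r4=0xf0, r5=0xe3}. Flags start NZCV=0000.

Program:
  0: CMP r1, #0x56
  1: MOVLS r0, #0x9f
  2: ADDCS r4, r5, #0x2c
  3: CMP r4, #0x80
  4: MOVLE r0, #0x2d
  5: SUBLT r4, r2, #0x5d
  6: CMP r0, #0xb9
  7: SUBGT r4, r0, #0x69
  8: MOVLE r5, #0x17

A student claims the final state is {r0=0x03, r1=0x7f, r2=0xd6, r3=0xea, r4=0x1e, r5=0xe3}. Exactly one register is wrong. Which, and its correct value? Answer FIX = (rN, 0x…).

FIX = (r4, 0x9a)

0: ✓ CMP  NZCV=0010
1: · MOVLS
2: ✓ ADDCS  r4←0x0f
3: ✓ CMP  NZCV=1001
4: · MOVLE
5: · SUBLT
6: ✓ CMP  NZCV=0000
7: ✓ SUBGT  r4←0x9a
8: · MOVLE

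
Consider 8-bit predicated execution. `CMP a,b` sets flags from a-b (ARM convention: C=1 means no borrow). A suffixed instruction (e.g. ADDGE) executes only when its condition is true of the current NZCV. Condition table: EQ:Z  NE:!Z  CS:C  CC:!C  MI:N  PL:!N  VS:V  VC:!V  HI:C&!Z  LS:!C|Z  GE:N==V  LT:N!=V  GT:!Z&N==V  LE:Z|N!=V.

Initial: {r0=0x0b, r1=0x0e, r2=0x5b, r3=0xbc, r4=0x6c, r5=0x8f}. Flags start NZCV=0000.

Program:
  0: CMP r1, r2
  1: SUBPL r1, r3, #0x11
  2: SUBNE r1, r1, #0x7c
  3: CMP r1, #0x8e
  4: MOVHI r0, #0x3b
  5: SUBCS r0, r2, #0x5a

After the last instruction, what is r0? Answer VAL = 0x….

[0] flags=1000 → (cmp)
[1] flags=1000 PL?F → skip
[2] flags=1000 NE?T → r1=0x92
[3] flags=0010 → (cmp)
[4] flags=0010 HI?T → r0=0x3b
[5] flags=0010 CS?T → r0=0x01

VAL = 0x01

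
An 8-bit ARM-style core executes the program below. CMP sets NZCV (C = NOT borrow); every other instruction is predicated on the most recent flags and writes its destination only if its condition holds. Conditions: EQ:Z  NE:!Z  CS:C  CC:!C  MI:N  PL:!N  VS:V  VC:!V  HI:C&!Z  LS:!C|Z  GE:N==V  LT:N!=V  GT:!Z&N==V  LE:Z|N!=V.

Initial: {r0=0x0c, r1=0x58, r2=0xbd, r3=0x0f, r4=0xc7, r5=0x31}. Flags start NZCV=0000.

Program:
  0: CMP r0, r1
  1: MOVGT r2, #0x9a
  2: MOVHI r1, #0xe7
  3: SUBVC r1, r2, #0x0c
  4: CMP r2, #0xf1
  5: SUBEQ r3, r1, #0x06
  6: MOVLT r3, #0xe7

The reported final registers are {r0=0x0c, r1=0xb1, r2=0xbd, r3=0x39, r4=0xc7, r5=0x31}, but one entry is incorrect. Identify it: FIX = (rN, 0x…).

FIX = (r3, 0xe7)

[0] flags=1000 → (cmp)
[1] flags=1000 GT?F → skip
[2] flags=1000 HI?F → skip
[3] flags=1000 VC?T → r1=0xb1
[4] flags=1000 → (cmp)
[5] flags=1000 EQ?F → skip
[6] flags=1000 LT?T → r3=0xe7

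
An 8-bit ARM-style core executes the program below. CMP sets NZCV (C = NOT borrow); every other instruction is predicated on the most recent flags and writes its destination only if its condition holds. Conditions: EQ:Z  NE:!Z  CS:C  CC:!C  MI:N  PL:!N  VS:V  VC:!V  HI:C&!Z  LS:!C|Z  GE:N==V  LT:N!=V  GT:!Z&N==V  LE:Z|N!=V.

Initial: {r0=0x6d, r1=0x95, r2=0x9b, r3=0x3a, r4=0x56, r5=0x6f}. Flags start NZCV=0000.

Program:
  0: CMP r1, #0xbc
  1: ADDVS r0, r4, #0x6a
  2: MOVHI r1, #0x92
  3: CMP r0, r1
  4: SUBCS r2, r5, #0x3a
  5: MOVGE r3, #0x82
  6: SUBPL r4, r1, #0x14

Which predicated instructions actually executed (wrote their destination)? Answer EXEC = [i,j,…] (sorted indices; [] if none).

EXEC = [5]

0: ✓ CMP  NZCV=1000
1: · ADDVS
2: · MOVHI
3: ✓ CMP  NZCV=1001
4: · SUBCS
5: ✓ MOVGE  r3←0x82
6: · SUBPL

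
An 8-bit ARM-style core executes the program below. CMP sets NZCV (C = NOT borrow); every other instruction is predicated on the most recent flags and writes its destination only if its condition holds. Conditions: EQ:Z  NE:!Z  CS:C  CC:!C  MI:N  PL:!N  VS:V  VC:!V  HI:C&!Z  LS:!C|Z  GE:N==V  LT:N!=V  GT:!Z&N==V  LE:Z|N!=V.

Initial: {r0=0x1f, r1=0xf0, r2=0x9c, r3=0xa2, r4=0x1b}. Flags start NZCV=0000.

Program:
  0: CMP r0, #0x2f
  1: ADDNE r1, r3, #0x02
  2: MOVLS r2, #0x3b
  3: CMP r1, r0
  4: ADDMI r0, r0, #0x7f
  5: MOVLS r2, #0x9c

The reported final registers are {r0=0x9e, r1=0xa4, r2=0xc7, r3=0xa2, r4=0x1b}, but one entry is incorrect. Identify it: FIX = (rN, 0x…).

[0] flags=1000 → (cmp)
[1] flags=1000 NE?T → r1=0xa4
[2] flags=1000 LS?T → r2=0x3b
[3] flags=1010 → (cmp)
[4] flags=1010 MI?T → r0=0x9e
[5] flags=1010 LS?F → skip

FIX = (r2, 0x3b)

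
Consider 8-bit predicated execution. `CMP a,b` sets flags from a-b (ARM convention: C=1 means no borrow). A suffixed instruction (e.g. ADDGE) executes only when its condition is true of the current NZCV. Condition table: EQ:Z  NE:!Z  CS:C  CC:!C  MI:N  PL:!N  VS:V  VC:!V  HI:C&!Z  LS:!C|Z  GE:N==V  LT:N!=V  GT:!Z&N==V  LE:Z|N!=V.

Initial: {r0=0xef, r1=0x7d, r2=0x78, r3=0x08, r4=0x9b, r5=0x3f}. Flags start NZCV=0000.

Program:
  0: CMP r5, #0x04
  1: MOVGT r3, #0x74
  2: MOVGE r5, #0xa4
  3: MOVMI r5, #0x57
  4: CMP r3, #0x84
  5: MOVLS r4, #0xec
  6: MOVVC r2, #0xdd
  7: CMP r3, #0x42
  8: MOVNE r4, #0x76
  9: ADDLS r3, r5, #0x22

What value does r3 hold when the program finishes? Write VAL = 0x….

VAL = 0x74

0: ✓ CMP  NZCV=0010
1: ✓ MOVGT  r3←0x74
2: ✓ MOVGE  r5←0xa4
3: · MOVMI
4: ✓ CMP  NZCV=1001
5: ✓ MOVLS  r4←0xec
6: · MOVVC
7: ✓ CMP  NZCV=0010
8: ✓ MOVNE  r4←0x76
9: · ADDLS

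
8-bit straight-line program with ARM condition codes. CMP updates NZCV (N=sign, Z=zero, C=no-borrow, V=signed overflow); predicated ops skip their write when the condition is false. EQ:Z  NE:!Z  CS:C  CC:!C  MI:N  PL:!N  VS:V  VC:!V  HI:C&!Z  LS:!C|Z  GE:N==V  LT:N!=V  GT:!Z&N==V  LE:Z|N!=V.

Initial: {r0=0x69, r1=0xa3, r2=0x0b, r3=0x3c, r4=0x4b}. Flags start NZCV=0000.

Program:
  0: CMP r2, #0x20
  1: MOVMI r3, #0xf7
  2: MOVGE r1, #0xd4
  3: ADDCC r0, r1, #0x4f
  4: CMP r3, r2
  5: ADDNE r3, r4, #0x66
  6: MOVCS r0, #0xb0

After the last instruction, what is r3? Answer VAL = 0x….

[0] flags=1000 → (cmp)
[1] flags=1000 MI?T → r3=0xf7
[2] flags=1000 GE?F → skip
[3] flags=1000 CC?T → r0=0xf2
[4] flags=1010 → (cmp)
[5] flags=1010 NE?T → r3=0xb1
[6] flags=1010 CS?T → r0=0xb0

VAL = 0xb1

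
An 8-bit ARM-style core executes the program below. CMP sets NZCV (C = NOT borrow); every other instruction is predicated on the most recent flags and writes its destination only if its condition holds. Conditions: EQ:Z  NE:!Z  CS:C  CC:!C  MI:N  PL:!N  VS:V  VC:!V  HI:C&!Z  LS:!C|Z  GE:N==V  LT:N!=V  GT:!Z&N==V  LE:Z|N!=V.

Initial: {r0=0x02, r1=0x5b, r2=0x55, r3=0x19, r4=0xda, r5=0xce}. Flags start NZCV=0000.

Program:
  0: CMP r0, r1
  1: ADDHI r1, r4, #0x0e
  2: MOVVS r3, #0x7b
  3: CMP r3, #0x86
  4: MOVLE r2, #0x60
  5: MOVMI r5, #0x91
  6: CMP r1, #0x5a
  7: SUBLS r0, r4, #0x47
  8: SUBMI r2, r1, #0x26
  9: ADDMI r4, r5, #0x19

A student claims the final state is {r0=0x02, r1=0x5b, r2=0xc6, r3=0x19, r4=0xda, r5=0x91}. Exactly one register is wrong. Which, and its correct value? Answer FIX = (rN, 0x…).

FIX = (r2, 0x55)

0: ✓ CMP  NZCV=1000
1: · ADDHI
2: · MOVVS
3: ✓ CMP  NZCV=1001
4: · MOVLE
5: ✓ MOVMI  r5←0x91
6: ✓ CMP  NZCV=0010
7: · SUBLS
8: · SUBMI
9: · ADDMI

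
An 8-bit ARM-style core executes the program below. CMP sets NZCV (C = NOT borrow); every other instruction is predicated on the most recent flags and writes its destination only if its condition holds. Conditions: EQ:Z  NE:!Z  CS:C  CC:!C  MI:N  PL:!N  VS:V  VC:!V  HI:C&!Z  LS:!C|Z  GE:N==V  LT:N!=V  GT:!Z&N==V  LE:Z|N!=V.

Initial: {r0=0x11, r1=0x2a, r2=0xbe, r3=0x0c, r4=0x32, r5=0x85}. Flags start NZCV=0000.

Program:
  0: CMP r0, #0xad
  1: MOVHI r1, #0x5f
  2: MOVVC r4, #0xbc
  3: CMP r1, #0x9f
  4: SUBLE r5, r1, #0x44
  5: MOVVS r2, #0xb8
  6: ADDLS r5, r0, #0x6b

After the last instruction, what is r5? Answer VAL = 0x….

VAL = 0x7c

[0] flags=0000 → (cmp)
[1] flags=0000 HI?F → skip
[2] flags=0000 VC?T → r4=0xbc
[3] flags=1001 → (cmp)
[4] flags=1001 LE?F → skip
[5] flags=1001 VS?T → r2=0xb8
[6] flags=1001 LS?T → r5=0x7c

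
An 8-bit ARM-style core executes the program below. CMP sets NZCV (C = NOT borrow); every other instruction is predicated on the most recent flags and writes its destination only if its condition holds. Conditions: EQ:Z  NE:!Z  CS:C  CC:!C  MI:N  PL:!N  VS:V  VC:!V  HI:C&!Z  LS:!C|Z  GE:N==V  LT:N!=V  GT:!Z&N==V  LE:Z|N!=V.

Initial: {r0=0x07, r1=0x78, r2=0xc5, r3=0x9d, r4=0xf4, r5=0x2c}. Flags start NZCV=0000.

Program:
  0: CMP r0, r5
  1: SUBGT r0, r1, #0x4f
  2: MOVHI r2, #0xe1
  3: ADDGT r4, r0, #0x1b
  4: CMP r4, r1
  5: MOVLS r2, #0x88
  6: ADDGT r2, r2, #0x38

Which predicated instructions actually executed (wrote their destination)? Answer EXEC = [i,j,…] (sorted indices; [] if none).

EXEC = []

[0] flags=1000 → (cmp)
[1] flags=1000 GT?F → skip
[2] flags=1000 HI?F → skip
[3] flags=1000 GT?F → skip
[4] flags=0011 → (cmp)
[5] flags=0011 LS?F → skip
[6] flags=0011 GT?F → skip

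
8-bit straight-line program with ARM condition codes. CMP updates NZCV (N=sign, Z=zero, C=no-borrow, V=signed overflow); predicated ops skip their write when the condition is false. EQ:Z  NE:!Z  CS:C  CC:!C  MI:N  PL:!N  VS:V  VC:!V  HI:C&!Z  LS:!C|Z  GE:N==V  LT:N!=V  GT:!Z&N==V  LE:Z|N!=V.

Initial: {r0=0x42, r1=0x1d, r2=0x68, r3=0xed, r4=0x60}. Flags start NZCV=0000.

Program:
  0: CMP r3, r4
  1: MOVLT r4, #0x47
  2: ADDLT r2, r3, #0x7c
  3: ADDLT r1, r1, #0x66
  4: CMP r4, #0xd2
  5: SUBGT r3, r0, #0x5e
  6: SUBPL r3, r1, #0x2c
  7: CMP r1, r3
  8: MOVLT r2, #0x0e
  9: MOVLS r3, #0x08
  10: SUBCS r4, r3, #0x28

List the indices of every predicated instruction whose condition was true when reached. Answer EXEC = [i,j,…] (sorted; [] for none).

EXEC = [1,2,3,5,6,8,10]

[0] flags=1010 → (cmp)
[1] flags=1010 LT?T → r4=0x47
[2] flags=1010 LT?T → r2=0x69
[3] flags=1010 LT?T → r1=0x83
[4] flags=0000 → (cmp)
[5] flags=0000 GT?T → r3=0xe4
[6] flags=0000 PL?T → r3=0x57
[7] flags=0011 → (cmp)
[8] flags=0011 LT?T → r2=0x0e
[9] flags=0011 LS?F → skip
[10] flags=0011 CS?T → r4=0x2f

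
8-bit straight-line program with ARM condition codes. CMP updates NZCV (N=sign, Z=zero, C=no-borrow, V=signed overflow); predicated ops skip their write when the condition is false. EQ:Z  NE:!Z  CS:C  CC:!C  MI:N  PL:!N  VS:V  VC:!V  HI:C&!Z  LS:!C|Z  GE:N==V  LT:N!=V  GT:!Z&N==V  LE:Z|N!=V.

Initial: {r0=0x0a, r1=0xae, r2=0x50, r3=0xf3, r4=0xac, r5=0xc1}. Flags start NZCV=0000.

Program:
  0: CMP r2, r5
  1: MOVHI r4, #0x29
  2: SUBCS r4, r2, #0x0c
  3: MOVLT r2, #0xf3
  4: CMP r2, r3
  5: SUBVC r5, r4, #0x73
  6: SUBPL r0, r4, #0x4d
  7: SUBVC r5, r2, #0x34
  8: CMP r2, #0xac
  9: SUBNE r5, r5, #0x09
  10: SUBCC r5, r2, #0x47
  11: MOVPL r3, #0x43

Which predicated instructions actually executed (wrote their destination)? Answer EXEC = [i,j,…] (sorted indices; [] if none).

[0] flags=1001 → (cmp)
[1] flags=1001 HI?F → skip
[2] flags=1001 CS?F → skip
[3] flags=1001 LT?F → skip
[4] flags=0000 → (cmp)
[5] flags=0000 VC?T → r5=0x39
[6] flags=0000 PL?T → r0=0x5f
[7] flags=0000 VC?T → r5=0x1c
[8] flags=1001 → (cmp)
[9] flags=1001 NE?T → r5=0x13
[10] flags=1001 CC?T → r5=0x09
[11] flags=1001 PL?F → skip

EXEC = [5,6,7,9,10]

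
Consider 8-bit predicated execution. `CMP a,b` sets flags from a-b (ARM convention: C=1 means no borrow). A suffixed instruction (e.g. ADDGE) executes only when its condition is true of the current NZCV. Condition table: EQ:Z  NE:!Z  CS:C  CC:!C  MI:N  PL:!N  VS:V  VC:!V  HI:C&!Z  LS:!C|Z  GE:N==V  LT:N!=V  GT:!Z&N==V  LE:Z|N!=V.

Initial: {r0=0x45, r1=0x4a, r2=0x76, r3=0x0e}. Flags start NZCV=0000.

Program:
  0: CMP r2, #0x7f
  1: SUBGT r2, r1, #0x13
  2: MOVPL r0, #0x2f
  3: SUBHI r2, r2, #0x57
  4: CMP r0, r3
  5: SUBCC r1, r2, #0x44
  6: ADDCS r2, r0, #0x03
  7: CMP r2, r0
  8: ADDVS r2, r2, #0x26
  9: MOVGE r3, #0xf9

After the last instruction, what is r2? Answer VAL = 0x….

VAL = 0x48

[0] flags=1000 → (cmp)
[1] flags=1000 GT?F → skip
[2] flags=1000 PL?F → skip
[3] flags=1000 HI?F → skip
[4] flags=0010 → (cmp)
[5] flags=0010 CC?F → skip
[6] flags=0010 CS?T → r2=0x48
[7] flags=0010 → (cmp)
[8] flags=0010 VS?F → skip
[9] flags=0010 GE?T → r3=0xf9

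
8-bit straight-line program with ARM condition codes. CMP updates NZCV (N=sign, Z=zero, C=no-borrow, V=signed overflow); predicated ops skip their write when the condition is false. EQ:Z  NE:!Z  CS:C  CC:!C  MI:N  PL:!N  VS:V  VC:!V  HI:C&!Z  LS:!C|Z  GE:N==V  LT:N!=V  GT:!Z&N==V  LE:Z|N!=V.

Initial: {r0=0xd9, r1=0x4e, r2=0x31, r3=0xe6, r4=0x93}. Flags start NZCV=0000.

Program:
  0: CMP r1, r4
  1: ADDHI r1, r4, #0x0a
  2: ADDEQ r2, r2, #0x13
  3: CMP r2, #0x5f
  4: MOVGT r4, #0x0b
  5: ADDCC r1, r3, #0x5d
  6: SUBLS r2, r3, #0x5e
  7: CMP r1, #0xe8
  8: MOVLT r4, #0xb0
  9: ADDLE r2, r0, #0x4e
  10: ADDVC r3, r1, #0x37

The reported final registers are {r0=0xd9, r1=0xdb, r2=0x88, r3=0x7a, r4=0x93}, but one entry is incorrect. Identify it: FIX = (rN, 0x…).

FIX = (r1, 0x43)

[0] flags=1001 → (cmp)
[1] flags=1001 HI?F → skip
[2] flags=1001 EQ?F → skip
[3] flags=1000 → (cmp)
[4] flags=1000 GT?F → skip
[5] flags=1000 CC?T → r1=0x43
[6] flags=1000 LS?T → r2=0x88
[7] flags=0000 → (cmp)
[8] flags=0000 LT?F → skip
[9] flags=0000 LE?F → skip
[10] flags=0000 VC?T → r3=0x7a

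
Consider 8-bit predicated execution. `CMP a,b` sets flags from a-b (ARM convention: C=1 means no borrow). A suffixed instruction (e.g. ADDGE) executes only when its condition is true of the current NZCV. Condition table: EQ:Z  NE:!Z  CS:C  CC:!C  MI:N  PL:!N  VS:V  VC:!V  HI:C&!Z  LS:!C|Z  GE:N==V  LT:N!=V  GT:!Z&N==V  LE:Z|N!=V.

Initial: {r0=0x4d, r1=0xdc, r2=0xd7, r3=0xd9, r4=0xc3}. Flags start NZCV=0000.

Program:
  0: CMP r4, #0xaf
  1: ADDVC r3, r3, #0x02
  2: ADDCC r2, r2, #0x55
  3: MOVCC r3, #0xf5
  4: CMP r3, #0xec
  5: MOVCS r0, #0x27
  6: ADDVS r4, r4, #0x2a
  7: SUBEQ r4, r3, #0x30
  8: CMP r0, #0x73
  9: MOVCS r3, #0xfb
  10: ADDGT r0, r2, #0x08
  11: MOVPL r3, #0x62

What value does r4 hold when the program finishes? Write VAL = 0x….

0: ✓ CMP  NZCV=0010
1: ✓ ADDVC  r3←0xdb
2: · ADDCC
3: · MOVCC
4: ✓ CMP  NZCV=1000
5: · MOVCS
6: · ADDVS
7: · SUBEQ
8: ✓ CMP  NZCV=1000
9: · MOVCS
10: · ADDGT
11: · MOVPL

VAL = 0xc3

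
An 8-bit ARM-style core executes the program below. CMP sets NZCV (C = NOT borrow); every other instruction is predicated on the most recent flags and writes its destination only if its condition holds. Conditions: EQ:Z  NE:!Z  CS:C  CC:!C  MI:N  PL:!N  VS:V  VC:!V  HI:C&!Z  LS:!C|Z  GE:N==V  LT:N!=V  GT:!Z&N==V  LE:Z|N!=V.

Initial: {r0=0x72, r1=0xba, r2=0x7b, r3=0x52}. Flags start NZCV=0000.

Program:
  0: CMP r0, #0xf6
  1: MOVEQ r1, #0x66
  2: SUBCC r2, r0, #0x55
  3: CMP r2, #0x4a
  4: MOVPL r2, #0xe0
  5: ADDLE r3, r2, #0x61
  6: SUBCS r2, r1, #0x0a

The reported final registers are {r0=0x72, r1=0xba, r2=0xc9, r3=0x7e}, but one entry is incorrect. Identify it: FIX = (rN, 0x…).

0: ✓ CMP  NZCV=0000
1: · MOVEQ
2: ✓ SUBCC  r2←0x1d
3: ✓ CMP  NZCV=1000
4: · MOVPL
5: ✓ ADDLE  r3←0x7e
6: · SUBCS

FIX = (r2, 0x1d)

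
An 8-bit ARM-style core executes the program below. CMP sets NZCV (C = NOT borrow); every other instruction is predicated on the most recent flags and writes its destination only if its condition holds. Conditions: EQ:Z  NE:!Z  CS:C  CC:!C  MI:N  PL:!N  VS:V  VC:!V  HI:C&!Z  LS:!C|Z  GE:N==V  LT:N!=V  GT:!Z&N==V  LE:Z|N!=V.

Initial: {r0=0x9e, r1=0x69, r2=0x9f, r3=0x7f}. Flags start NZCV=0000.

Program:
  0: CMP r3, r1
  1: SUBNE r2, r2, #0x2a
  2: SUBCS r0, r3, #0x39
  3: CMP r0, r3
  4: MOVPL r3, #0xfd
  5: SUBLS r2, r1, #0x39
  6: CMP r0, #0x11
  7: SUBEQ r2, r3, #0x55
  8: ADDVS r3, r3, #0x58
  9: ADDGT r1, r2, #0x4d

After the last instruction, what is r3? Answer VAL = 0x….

[0] flags=0010 → (cmp)
[1] flags=0010 NE?T → r2=0x75
[2] flags=0010 CS?T → r0=0x46
[3] flags=1000 → (cmp)
[4] flags=1000 PL?F → skip
[5] flags=1000 LS?T → r2=0x30
[6] flags=0010 → (cmp)
[7] flags=0010 EQ?F → skip
[8] flags=0010 VS?F → skip
[9] flags=0010 GT?T → r1=0x7d

VAL = 0x7f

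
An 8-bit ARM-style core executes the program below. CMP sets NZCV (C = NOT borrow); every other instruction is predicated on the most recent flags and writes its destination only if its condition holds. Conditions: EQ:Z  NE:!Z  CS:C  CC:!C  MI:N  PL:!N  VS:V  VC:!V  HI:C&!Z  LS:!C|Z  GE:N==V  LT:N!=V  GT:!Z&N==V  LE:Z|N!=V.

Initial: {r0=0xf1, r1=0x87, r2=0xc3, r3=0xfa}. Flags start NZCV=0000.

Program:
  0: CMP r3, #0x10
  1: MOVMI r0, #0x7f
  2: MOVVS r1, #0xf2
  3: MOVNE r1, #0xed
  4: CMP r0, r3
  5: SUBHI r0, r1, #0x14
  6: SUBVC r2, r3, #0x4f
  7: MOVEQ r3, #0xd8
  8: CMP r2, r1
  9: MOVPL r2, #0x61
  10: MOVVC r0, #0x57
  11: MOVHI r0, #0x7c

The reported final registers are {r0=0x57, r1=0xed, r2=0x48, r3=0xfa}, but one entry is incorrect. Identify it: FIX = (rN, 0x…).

FIX = (r2, 0xc3)

[0] flags=1010 → (cmp)
[1] flags=1010 MI?T → r0=0x7f
[2] flags=1010 VS?F → skip
[3] flags=1010 NE?T → r1=0xed
[4] flags=1001 → (cmp)
[5] flags=1001 HI?F → skip
[6] flags=1001 VC?F → skip
[7] flags=1001 EQ?F → skip
[8] flags=1000 → (cmp)
[9] flags=1000 PL?F → skip
[10] flags=1000 VC?T → r0=0x57
[11] flags=1000 HI?F → skip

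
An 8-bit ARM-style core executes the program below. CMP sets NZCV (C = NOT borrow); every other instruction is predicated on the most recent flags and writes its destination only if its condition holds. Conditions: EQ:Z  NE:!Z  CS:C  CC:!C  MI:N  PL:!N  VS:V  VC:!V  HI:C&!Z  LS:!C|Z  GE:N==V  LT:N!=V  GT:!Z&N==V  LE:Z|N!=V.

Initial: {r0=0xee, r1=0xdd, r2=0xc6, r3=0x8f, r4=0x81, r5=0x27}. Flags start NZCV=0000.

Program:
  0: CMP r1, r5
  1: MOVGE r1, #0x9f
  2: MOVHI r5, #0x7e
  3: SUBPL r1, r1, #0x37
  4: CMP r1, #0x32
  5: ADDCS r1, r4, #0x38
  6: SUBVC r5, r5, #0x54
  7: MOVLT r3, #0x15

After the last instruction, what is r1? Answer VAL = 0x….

VAL = 0xb9

0: ✓ CMP  NZCV=1010
1: · MOVGE
2: ✓ MOVHI  r5←0x7e
3: · SUBPL
4: ✓ CMP  NZCV=1010
5: ✓ ADDCS  r1←0xb9
6: ✓ SUBVC  r5←0x2a
7: ✓ MOVLT  r3←0x15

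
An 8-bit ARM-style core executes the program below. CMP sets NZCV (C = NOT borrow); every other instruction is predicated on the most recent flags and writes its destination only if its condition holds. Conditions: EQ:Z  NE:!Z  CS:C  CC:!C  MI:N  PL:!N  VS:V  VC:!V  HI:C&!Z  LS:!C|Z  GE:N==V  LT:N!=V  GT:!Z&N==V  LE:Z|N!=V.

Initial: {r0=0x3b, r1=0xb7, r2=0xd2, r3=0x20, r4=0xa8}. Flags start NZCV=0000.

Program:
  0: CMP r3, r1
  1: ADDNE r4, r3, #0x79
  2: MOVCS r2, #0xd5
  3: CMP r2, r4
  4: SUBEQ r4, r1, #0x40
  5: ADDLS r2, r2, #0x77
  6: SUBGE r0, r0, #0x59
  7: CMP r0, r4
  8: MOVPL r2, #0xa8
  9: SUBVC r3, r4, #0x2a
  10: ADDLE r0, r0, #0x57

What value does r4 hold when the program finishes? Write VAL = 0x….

0: ✓ CMP  NZCV=0000
1: ✓ ADDNE  r4←0x99
2: · MOVCS
3: ✓ CMP  NZCV=0010
4: · SUBEQ
5: · ADDLS
6: ✓ SUBGE  r0←0xe2
7: ✓ CMP  NZCV=0010
8: ✓ MOVPL  r2←0xa8
9: ✓ SUBVC  r3←0x6f
10: · ADDLE

VAL = 0x99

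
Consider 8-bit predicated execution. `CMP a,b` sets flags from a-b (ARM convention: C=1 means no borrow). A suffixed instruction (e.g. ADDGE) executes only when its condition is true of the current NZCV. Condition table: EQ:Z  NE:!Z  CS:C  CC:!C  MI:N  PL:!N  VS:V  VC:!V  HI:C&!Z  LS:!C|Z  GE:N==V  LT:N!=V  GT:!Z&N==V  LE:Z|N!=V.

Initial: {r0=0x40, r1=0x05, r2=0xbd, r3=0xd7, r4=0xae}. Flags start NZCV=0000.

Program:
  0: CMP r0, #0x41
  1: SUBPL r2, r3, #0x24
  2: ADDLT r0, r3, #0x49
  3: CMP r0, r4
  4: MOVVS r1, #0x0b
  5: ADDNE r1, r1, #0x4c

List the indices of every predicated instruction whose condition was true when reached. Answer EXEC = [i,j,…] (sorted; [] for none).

EXEC = [2,5]

0: ✓ CMP  NZCV=1000
1: · SUBPL
2: ✓ ADDLT  r0←0x20
3: ✓ CMP  NZCV=0000
4: · MOVVS
5: ✓ ADDNE  r1←0x51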